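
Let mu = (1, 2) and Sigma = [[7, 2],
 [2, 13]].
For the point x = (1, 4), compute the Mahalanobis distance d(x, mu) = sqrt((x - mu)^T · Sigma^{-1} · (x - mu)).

Step 1 — centre the observation: (x - mu) = (0, 2).

Step 2 — invert Sigma. det(Sigma) = 7·13 - (2)² = 87.
  Sigma^{-1} = (1/det) · [[d, -b], [-b, a]] = [[0.1494, -0.023],
 [-0.023, 0.0805]].

Step 3 — form the quadratic (x - mu)^T · Sigma^{-1} · (x - mu):
  Sigma^{-1} · (x - mu) = (-0.046, 0.1609).
  (x - mu)^T · [Sigma^{-1} · (x - mu)] = (0)·(-0.046) + (2)·(0.1609) = 0.3218.

Step 4 — take square root: d = √(0.3218) ≈ 0.5673.

d(x, mu) = √(0.3218) ≈ 0.5673


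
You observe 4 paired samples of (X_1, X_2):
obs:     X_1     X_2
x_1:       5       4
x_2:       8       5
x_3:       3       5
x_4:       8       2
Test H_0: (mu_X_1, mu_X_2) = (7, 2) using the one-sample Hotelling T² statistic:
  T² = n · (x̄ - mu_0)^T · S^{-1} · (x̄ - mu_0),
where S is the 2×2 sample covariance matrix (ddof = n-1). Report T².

Step 1 — sample mean vector:
  mean(X_1) = (5 + 8 + 3 + 8) / 4 = 24/4 = 6
  mean(X_2) = (4 + 5 + 5 + 2) / 4 = 16/4 = 4
  x̄ = (6, 4),  deviation x̄ - mu_0 = (6, 4) - (7, 2) = (-1, 2).

Step 2 — sample covariance matrix, S[i,j] = (1/(n-1)) · Σ_k (x_{k,i} - mean_i) · (x_{k,j} - mean_j), divisor n-1 = 3:
  S[X_1,X_1] = ((-1)·(-1) + (2)·(2) + (-3)·(-3) + (2)·(2)) / 3 = 18/3 = 6
  S[X_1,X_2] = ((-1)·(0) + (2)·(1) + (-3)·(1) + (2)·(-2)) / 3 = -5/3 = -1.6667
  S[X_2,X_2] = ((0)·(0) + (1)·(1) + (1)·(1) + (-2)·(-2)) / 3 = 6/3 = 2
  S = [[6, -1.6667],
 [-1.6667, 2]].

Step 3 — invert S. det(S) = 6·2 - (-1.6667)² = 9.2222.
  S^{-1} = (1/det) · [[d, -b], [-b, a]] = [[0.2169, 0.1807],
 [0.1807, 0.6506]].

Step 4 — quadratic form (x̄ - mu_0)^T · S^{-1} · (x̄ - mu_0):
  S^{-1} · (x̄ - mu_0) = (0.1446, 1.1205),
  (x̄ - mu_0)^T · [...] = (-1)·(0.1446) + (2)·(1.1205) = 2.0964.

Step 5 — scale by n: T² = 4 · 2.0964 = 8.3855.

T² ≈ 8.3855


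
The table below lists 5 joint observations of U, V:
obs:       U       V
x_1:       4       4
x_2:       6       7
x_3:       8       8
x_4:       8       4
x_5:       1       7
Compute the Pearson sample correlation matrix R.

Step 1 — column means:
  mean(U) = (4 + 6 + 8 + 8 + 1) / 5 = 27/5 = 5.4
  mean(V) = (4 + 7 + 8 + 4 + 7) / 5 = 30/5 = 6

Step 2 — sample variances and covariances s[i,j] = (1/(n-1)) · Σ_k (x_{k,i} - mean_i) · (x_{k,j} - mean_j), with n-1 = 4:
  s[U,U] = ((-1.4)·(-1.4) + (0.6)·(0.6) + (2.6)·(2.6) + (2.6)·(2.6) + (-4.4)·(-4.4)) / 4 = 35.2/4 = 8.8
  s[U,V] = ((-1.4)·(-2) + (0.6)·(1) + (2.6)·(2) + (2.6)·(-2) + (-4.4)·(1)) / 4 = -1/4 = -0.25
  s[V,V] = ((-2)·(-2) + (1)·(1) + (2)·(2) + (-2)·(-2) + (1)·(1)) / 4 = 14/4 = 3.5
  Sample standard deviations s_i = √(s[i,i]):
  s(U) = √(8.8) = 2.9665
  s(V) = √(3.5) = 1.8708

Step 3 — r_{ij} = s_{ij} / (s_i · s_j):
  r[U,U] = 1 (diagonal).
  r[U,V] = -0.25 / (2.9665 · 1.8708) = -0.25 / 5.5498 = -0.045
  r[V,V] = 1 (diagonal).

R is symmetric with unit diagonal. Assembling:

R = [[1, -0.045],
 [-0.045, 1]]


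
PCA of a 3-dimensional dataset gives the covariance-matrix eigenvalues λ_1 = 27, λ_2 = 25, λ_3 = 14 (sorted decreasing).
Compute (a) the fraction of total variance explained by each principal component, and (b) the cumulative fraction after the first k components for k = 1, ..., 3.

Step 1 — total variance = trace(Sigma) = Σ λ_i = 27 + 25 + 14 = 66.

Step 2 — fraction explained by component i = λ_i / Σ λ:
  PC1: 27/66 = 0.4091
  PC2: 25/66 = 0.3788
  PC3: 14/66 = 0.2121

Step 3 — cumulative fraction after k components = (λ_1 + ... + λ_k) / Σ λ:
  k = 1: 27/66 = 0.4091
  k = 2: (27 + 25)/66 = 52/66 = 0.7879
  k = 3: (27 + 25 + 14)/66 = 66/66 = 1

Summary (fraction, with percent):

explained: PC1 0.4091 (40.91%), PC2 0.3788 (37.88%), PC3 0.2121 (21.21%);  cumulative: 0.4091, 0.7879, 1


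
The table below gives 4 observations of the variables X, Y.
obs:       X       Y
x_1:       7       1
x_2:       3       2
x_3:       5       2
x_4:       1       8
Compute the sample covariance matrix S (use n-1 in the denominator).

Step 1 — column means:
  mean(X) = (7 + 3 + 5 + 1) / 4 = 16/4 = 4
  mean(Y) = (1 + 2 + 2 + 8) / 4 = 13/4 = 3.25

Step 2 — sample covariance S[i,j] = (1/(n-1)) · Σ_k (x_{k,i} - mean_i) · (x_{k,j} - mean_j), with n-1 = 3.
  S[X,X] = ((3)·(3) + (-1)·(-1) + (1)·(1) + (-3)·(-3)) / 3 = 20/3 = 6.6667
  S[X,Y] = ((3)·(-2.25) + (-1)·(-1.25) + (1)·(-1.25) + (-3)·(4.75)) / 3 = -21/3 = -7
  S[Y,Y] = ((-2.25)·(-2.25) + (-1.25)·(-1.25) + (-1.25)·(-1.25) + (4.75)·(4.75)) / 3 = 30.75/3 = 10.25

S is symmetric (S[j,i] = S[i,j]). Assembling:

S = [[6.6667, -7],
 [-7, 10.25]]


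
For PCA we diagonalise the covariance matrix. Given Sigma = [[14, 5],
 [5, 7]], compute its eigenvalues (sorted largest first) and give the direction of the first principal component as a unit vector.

Step 1 — characteristic polynomial of 2×2 Sigma:
  det(Sigma - λI) = λ² - trace · λ + det = 0.
  trace = 14 + 7 = 21, det = 14·7 - (5)² = 73.
Step 2 — discriminant:
  Δ = trace² - 4·det = 441 - 292 = 149.
Step 3 — eigenvalues:
  λ = (trace ± √Δ)/2 = (21 ± 12.2066)/2,
  λ_1 = 16.6033,  λ_2 = 4.3967.

Step 4 — unit eigenvector for λ_1: solve (Sigma - λ_1 I)v = 0. First row:
  (14 - 16.6033)·v_x + (5)·v_y = 0, i.e. (-2.6033)·v_x + (5)·v_y = 0,
  so v ∝ (b, λ_1 - a) = (5, 2.6033) = u.
  ||u|| = √((5)² + (2.6033)²) = √(31.7771) ≈ 5.6371,
  v_1 = u/||u|| ≈ (0.887, 0.4618) (||v_1|| = 1).

λ_1 = 16.6033,  λ_2 = 4.3967;  v_1 ≈ (0.887, 0.4618)


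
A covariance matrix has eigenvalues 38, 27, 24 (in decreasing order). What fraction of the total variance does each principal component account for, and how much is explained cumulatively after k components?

Step 1 — total variance = trace(Sigma) = Σ λ_i = 38 + 27 + 24 = 89.

Step 2 — fraction explained by component i = λ_i / Σ λ:
  PC1: 38/89 = 0.427
  PC2: 27/89 = 0.3034
  PC3: 24/89 = 0.2697

Step 3 — cumulative fraction after k components = (λ_1 + ... + λ_k) / Σ λ:
  k = 1: 38/89 = 0.427
  k = 2: (38 + 27)/89 = 65/89 = 0.7303
  k = 3: (38 + 27 + 24)/89 = 89/89 = 1

Summary (fraction, with percent):

explained: PC1 0.427 (42.7%), PC2 0.3034 (30.34%), PC3 0.2697 (26.97%);  cumulative: 0.427, 0.7303, 1


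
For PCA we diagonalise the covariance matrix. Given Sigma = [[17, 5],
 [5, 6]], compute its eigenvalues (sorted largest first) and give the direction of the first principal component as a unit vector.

Step 1 — characteristic polynomial of 2×2 Sigma:
  det(Sigma - λI) = λ² - trace · λ + det = 0.
  trace = 17 + 6 = 23, det = 17·6 - (5)² = 77.
Step 2 — discriminant:
  Δ = trace² - 4·det = 529 - 308 = 221.
Step 3 — eigenvalues:
  λ = (trace ± √Δ)/2 = (23 ± 14.8661)/2,
  λ_1 = 18.933,  λ_2 = 4.067.

Step 4 — unit eigenvector for λ_1: solve (Sigma - λ_1 I)v = 0. First row:
  (17 - 18.933)·v_x + (5)·v_y = 0, i.e. (-1.933)·v_x + (5)·v_y = 0,
  so v ∝ (b, λ_1 - a) = (5, 1.933) = u.
  ||u|| = √((5)² + (1.933)²) = √(28.7366) ≈ 5.3607,
  v_1 = u/||u|| ≈ (0.9327, 0.3606) (||v_1|| = 1).

λ_1 = 18.933,  λ_2 = 4.067;  v_1 ≈ (0.9327, 0.3606)


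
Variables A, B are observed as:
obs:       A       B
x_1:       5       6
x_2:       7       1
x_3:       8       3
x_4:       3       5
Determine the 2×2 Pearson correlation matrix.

Step 1 — column means:
  mean(A) = (5 + 7 + 8 + 3) / 4 = 23/4 = 5.75
  mean(B) = (6 + 1 + 3 + 5) / 4 = 15/4 = 3.75

Step 2 — sample variances and covariances s[i,j] = (1/(n-1)) · Σ_k (x_{k,i} - mean_i) · (x_{k,j} - mean_j), with n-1 = 3:
  s[A,A] = ((-0.75)·(-0.75) + (1.25)·(1.25) + (2.25)·(2.25) + (-2.75)·(-2.75)) / 3 = 14.75/3 = 4.9167
  s[A,B] = ((-0.75)·(2.25) + (1.25)·(-2.75) + (2.25)·(-0.75) + (-2.75)·(1.25)) / 3 = -10.25/3 = -3.4167
  s[B,B] = ((2.25)·(2.25) + (-2.75)·(-2.75) + (-0.75)·(-0.75) + (1.25)·(1.25)) / 3 = 14.75/3 = 4.9167
  Sample standard deviations s_i = √(s[i,i]):
  s(A) = √(4.9167) = 2.2174
  s(B) = √(4.9167) = 2.2174

Step 3 — r_{ij} = s_{ij} / (s_i · s_j):
  r[A,A] = 1 (diagonal).
  r[A,B] = -3.4167 / (2.2174 · 2.2174) = -3.4167 / 4.9167 = -0.6949
  r[B,B] = 1 (diagonal).

R is symmetric with unit diagonal. Assembling:

R = [[1, -0.6949],
 [-0.6949, 1]]


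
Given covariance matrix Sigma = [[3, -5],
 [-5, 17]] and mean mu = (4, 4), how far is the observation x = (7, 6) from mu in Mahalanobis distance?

Step 1 — centre the observation: (x - mu) = (3, 2).

Step 2 — invert Sigma. det(Sigma) = 3·17 - (-5)² = 26.
  Sigma^{-1} = (1/det) · [[d, -b], [-b, a]] = [[0.6538, 0.1923],
 [0.1923, 0.1154]].

Step 3 — form the quadratic (x - mu)^T · Sigma^{-1} · (x - mu):
  Sigma^{-1} · (x - mu) = (2.3462, 0.8077).
  (x - mu)^T · [Sigma^{-1} · (x - mu)] = (3)·(2.3462) + (2)·(0.8077) = 8.6538.

Step 4 — take square root: d = √(8.6538) ≈ 2.9417.

d(x, mu) = √(8.6538) ≈ 2.9417


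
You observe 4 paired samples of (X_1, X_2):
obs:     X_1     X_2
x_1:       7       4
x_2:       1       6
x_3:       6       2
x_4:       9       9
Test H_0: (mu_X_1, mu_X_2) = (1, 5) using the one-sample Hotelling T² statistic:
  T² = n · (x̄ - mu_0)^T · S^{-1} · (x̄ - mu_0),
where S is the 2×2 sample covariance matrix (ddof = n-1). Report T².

Step 1 — sample mean vector:
  mean(X_1) = (7 + 1 + 6 + 9) / 4 = 23/4 = 5.75
  mean(X_2) = (4 + 6 + 2 + 9) / 4 = 21/4 = 5.25
  x̄ = (5.75, 5.25),  deviation x̄ - mu_0 = (5.75, 5.25) - (1, 5) = (4.75, 0.25).

Step 2 — sample covariance matrix, S[i,j] = (1/(n-1)) · Σ_k (x_{k,i} - mean_i) · (x_{k,j} - mean_j), divisor n-1 = 3:
  S[X_1,X_1] = ((1.25)·(1.25) + (-4.75)·(-4.75) + (0.25)·(0.25) + (3.25)·(3.25)) / 3 = 34.75/3 = 11.5833
  S[X_1,X_2] = ((1.25)·(-1.25) + (-4.75)·(0.75) + (0.25)·(-3.25) + (3.25)·(3.75)) / 3 = 6.25/3 = 2.0833
  S[X_2,X_2] = ((-1.25)·(-1.25) + (0.75)·(0.75) + (-3.25)·(-3.25) + (3.75)·(3.75)) / 3 = 26.75/3 = 8.9167
  S = [[11.5833, 2.0833],
 [2.0833, 8.9167]].

Step 3 — invert S. det(S) = 11.5833·8.9167 - (2.0833)² = 98.9444.
  S^{-1} = (1/det) · [[d, -b], [-b, a]] = [[0.0901, -0.0211],
 [-0.0211, 0.1171]].

Step 4 — quadratic form (x̄ - mu_0)^T · S^{-1} · (x̄ - mu_0):
  S^{-1} · (x̄ - mu_0) = (0.4228, -0.0707),
  (x̄ - mu_0)^T · [...] = (4.75)·(0.4228) + (0.25)·(-0.0707) = 1.9906.

Step 5 — scale by n: T² = 4 · 1.9906 = 7.9624.

T² ≈ 7.9624


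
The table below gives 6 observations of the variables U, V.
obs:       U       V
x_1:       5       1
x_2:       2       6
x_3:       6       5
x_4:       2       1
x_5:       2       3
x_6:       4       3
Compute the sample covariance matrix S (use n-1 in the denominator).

Step 1 — column means:
  mean(U) = (5 + 2 + 6 + 2 + 2 + 4) / 6 = 21/6 = 3.5
  mean(V) = (1 + 6 + 5 + 1 + 3 + 3) / 6 = 19/6 = 3.1667

Step 2 — sample covariance S[i,j] = (1/(n-1)) · Σ_k (x_{k,i} - mean_i) · (x_{k,j} - mean_j), with n-1 = 5.
  S[U,U] = ((1.5)·(1.5) + (-1.5)·(-1.5) + (2.5)·(2.5) + (-1.5)·(-1.5) + (-1.5)·(-1.5) + (0.5)·(0.5)) / 5 = 15.5/5 = 3.1
  S[U,V] = ((1.5)·(-2.1667) + (-1.5)·(2.8333) + (2.5)·(1.8333) + (-1.5)·(-2.1667) + (-1.5)·(-0.1667) + (0.5)·(-0.1667)) / 5 = 0.5/5 = 0.1
  S[V,V] = ((-2.1667)·(-2.1667) + (2.8333)·(2.8333) + (1.8333)·(1.8333) + (-2.1667)·(-2.1667) + (-0.1667)·(-0.1667) + (-0.1667)·(-0.1667)) / 5 = 20.8333/5 = 4.1667

S is symmetric (S[j,i] = S[i,j]). Assembling:

S = [[3.1, 0.1],
 [0.1, 4.1667]]


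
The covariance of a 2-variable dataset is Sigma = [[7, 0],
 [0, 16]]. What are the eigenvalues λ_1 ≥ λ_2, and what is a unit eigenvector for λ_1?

Step 1 — characteristic polynomial of 2×2 Sigma:
  det(Sigma - λI) = λ² - trace · λ + det = 0.
  trace = 7 + 16 = 23, det = 7·16 - (0)² = 112.
Step 2 — discriminant:
  Δ = trace² - 4·det = 529 - 448 = 81.
Step 3 — eigenvalues:
  λ = (trace ± √Δ)/2 = (23 ± 9)/2,
  λ_1 = 16,  λ_2 = 7.

Step 4 — unit eigenvector for λ_1: Sigma is diagonal, so its eigenvectors are the coordinate axes. λ_1 = 16 is the diagonal entry on the second coordinate axis, hence
  v_1 = (0, 1) (||v_1|| = 1).

λ_1 = 16,  λ_2 = 7;  v_1 ≈ (0, 1)


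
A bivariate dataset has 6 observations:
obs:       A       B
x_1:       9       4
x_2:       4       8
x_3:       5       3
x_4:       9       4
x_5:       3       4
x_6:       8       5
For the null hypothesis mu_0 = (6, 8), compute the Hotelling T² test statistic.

Step 1 — sample mean vector:
  mean(A) = (9 + 4 + 5 + 9 + 3 + 8) / 6 = 38/6 = 6.3333
  mean(B) = (4 + 8 + 3 + 4 + 4 + 5) / 6 = 28/6 = 4.6667
  x̄ = (6.3333, 4.6667),  deviation x̄ - mu_0 = (6.3333, 4.6667) - (6, 8) = (0.3333, -3.3333).

Step 2 — sample covariance matrix, S[i,j] = (1/(n-1)) · Σ_k (x_{k,i} - mean_i) · (x_{k,j} - mean_j), divisor n-1 = 5:
  S[A,A] = ((2.6667)·(2.6667) + (-2.3333)·(-2.3333) + (-1.3333)·(-1.3333) + (2.6667)·(2.6667) + (-3.3333)·(-3.3333) + (1.6667)·(1.6667)) / 5 = 35.3333/5 = 7.0667
  S[A,B] = ((2.6667)·(-0.6667) + (-2.3333)·(3.3333) + (-1.3333)·(-1.6667) + (2.6667)·(-0.6667) + (-3.3333)·(-0.6667) + (1.6667)·(0.3333)) / 5 = -6.3333/5 = -1.2667
  S[B,B] = ((-0.6667)·(-0.6667) + (3.3333)·(3.3333) + (-1.6667)·(-1.6667) + (-0.6667)·(-0.6667) + (-0.6667)·(-0.6667) + (0.3333)·(0.3333)) / 5 = 15.3333/5 = 3.0667
  S = [[7.0667, -1.2667],
 [-1.2667, 3.0667]].

Step 3 — invert S. det(S) = 7.0667·3.0667 - (-1.2667)² = 20.0667.
  S^{-1} = (1/det) · [[d, -b], [-b, a]] = [[0.1528, 0.0631],
 [0.0631, 0.3522]].

Step 4 — quadratic form (x̄ - mu_0)^T · S^{-1} · (x̄ - mu_0):
  S^{-1} · (x̄ - mu_0) = (-0.1595, -1.1528),
  (x̄ - mu_0)^T · [...] = (0.3333)·(-0.1595) + (-3.3333)·(-1.1528) = 3.7896.

Step 5 — scale by n: T² = 6 · 3.7896 = 22.7375.

T² ≈ 22.7375


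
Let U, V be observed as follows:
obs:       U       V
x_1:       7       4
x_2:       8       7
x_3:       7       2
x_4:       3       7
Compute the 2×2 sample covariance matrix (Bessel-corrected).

Step 1 — column means:
  mean(U) = (7 + 8 + 7 + 3) / 4 = 25/4 = 6.25
  mean(V) = (4 + 7 + 2 + 7) / 4 = 20/4 = 5

Step 2 — sample covariance S[i,j] = (1/(n-1)) · Σ_k (x_{k,i} - mean_i) · (x_{k,j} - mean_j), with n-1 = 3.
  S[U,U] = ((0.75)·(0.75) + (1.75)·(1.75) + (0.75)·(0.75) + (-3.25)·(-3.25)) / 3 = 14.75/3 = 4.9167
  S[U,V] = ((0.75)·(-1) + (1.75)·(2) + (0.75)·(-3) + (-3.25)·(2)) / 3 = -6/3 = -2
  S[V,V] = ((-1)·(-1) + (2)·(2) + (-3)·(-3) + (2)·(2)) / 3 = 18/3 = 6

S is symmetric (S[j,i] = S[i,j]). Assembling:

S = [[4.9167, -2],
 [-2, 6]]


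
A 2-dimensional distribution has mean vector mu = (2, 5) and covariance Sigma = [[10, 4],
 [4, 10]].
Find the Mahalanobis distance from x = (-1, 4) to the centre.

Step 1 — centre the observation: (x - mu) = (-3, -1).

Step 2 — invert Sigma. det(Sigma) = 10·10 - (4)² = 84.
  Sigma^{-1} = (1/det) · [[d, -b], [-b, a]] = [[0.119, -0.0476],
 [-0.0476, 0.119]].

Step 3 — form the quadratic (x - mu)^T · Sigma^{-1} · (x - mu):
  Sigma^{-1} · (x - mu) = (-0.3095, 0.0238).
  (x - mu)^T · [Sigma^{-1} · (x - mu)] = (-3)·(-0.3095) + (-1)·(0.0238) = 0.9048.

Step 4 — take square root: d = √(0.9048) ≈ 0.9512.

d(x, mu) = √(0.9048) ≈ 0.9512


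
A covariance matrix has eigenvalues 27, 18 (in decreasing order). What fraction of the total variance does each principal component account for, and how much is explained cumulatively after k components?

Step 1 — total variance = trace(Sigma) = Σ λ_i = 27 + 18 = 45.

Step 2 — fraction explained by component i = λ_i / Σ λ:
  PC1: 27/45 = 0.6
  PC2: 18/45 = 0.4

Step 3 — cumulative fraction after k components = (λ_1 + ... + λ_k) / Σ λ:
  k = 1: 27/45 = 0.6
  k = 2: (27 + 18)/45 = 45/45 = 1

Summary (fraction, with percent):

explained: PC1 0.6 (60%), PC2 0.4 (40%);  cumulative: 0.6, 1


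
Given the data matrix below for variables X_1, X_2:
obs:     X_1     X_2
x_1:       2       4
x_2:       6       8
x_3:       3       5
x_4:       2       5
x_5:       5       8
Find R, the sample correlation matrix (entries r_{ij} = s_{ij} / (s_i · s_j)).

Step 1 — column means:
  mean(X_1) = (2 + 6 + 3 + 2 + 5) / 5 = 18/5 = 3.6
  mean(X_2) = (4 + 8 + 5 + 5 + 8) / 5 = 30/5 = 6

Step 2 — sample variances and covariances s[i,j] = (1/(n-1)) · Σ_k (x_{k,i} - mean_i) · (x_{k,j} - mean_j), with n-1 = 4:
  s[X_1,X_1] = ((-1.6)·(-1.6) + (2.4)·(2.4) + (-0.6)·(-0.6) + (-1.6)·(-1.6) + (1.4)·(1.4)) / 4 = 13.2/4 = 3.3
  s[X_1,X_2] = ((-1.6)·(-2) + (2.4)·(2) + (-0.6)·(-1) + (-1.6)·(-1) + (1.4)·(2)) / 4 = 13/4 = 3.25
  s[X_2,X_2] = ((-2)·(-2) + (2)·(2) + (-1)·(-1) + (-1)·(-1) + (2)·(2)) / 4 = 14/4 = 3.5
  Sample standard deviations s_i = √(s[i,i]):
  s(X_1) = √(3.3) = 1.8166
  s(X_2) = √(3.5) = 1.8708

Step 3 — r_{ij} = s_{ij} / (s_i · s_j):
  r[X_1,X_1] = 1 (diagonal).
  r[X_1,X_2] = 3.25 / (1.8166 · 1.8708) = 3.25 / 3.3985 = 0.9563
  r[X_2,X_2] = 1 (diagonal).

R is symmetric with unit diagonal. Assembling:

R = [[1, 0.9563],
 [0.9563, 1]]


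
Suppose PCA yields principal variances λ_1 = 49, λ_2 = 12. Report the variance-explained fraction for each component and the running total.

Step 1 — total variance = trace(Sigma) = Σ λ_i = 49 + 12 = 61.

Step 2 — fraction explained by component i = λ_i / Σ λ:
  PC1: 49/61 = 0.8033
  PC2: 12/61 = 0.1967

Step 3 — cumulative fraction after k components = (λ_1 + ... + λ_k) / Σ λ:
  k = 1: 49/61 = 0.8033
  k = 2: (49 + 12)/61 = 61/61 = 1

Summary (fraction, with percent):

explained: PC1 0.8033 (80.33%), PC2 0.1967 (19.67%);  cumulative: 0.8033, 1


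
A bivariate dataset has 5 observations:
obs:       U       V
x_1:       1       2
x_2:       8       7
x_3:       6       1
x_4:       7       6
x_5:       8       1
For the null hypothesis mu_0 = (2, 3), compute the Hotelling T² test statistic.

Step 1 — sample mean vector:
  mean(U) = (1 + 8 + 6 + 7 + 8) / 5 = 30/5 = 6
  mean(V) = (2 + 7 + 1 + 6 + 1) / 5 = 17/5 = 3.4
  x̄ = (6, 3.4),  deviation x̄ - mu_0 = (6, 3.4) - (2, 3) = (4, 0.4).

Step 2 — sample covariance matrix, S[i,j] = (1/(n-1)) · Σ_k (x_{k,i} - mean_i) · (x_{k,j} - mean_j), divisor n-1 = 4:
  S[U,U] = ((-5)·(-5) + (2)·(2) + (0)·(0) + (1)·(1) + (2)·(2)) / 4 = 34/4 = 8.5
  S[U,V] = ((-5)·(-1.4) + (2)·(3.6) + (0)·(-2.4) + (1)·(2.6) + (2)·(-2.4)) / 4 = 12/4 = 3
  S[V,V] = ((-1.4)·(-1.4) + (3.6)·(3.6) + (-2.4)·(-2.4) + (2.6)·(2.6) + (-2.4)·(-2.4)) / 4 = 33.2/4 = 8.3
  S = [[8.5, 3],
 [3, 8.3]].

Step 3 — invert S. det(S) = 8.5·8.3 - (3)² = 61.55.
  S^{-1} = (1/det) · [[d, -b], [-b, a]] = [[0.1348, -0.0487],
 [-0.0487, 0.1381]].

Step 4 — quadratic form (x̄ - mu_0)^T · S^{-1} · (x̄ - mu_0):
  S^{-1} · (x̄ - mu_0) = (0.5199, -0.1397),
  (x̄ - mu_0)^T · [...] = (4)·(0.5199) + (0.4)·(-0.1397) = 2.0237.

Step 5 — scale by n: T² = 5 · 2.0237 = 10.1186.

T² ≈ 10.1186


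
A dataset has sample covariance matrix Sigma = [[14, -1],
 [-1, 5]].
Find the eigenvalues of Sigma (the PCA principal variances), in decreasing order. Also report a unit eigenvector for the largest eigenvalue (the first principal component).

Step 1 — characteristic polynomial of 2×2 Sigma:
  det(Sigma - λI) = λ² - trace · λ + det = 0.
  trace = 14 + 5 = 19, det = 14·5 - (-1)² = 69.
Step 2 — discriminant:
  Δ = trace² - 4·det = 361 - 276 = 85.
Step 3 — eigenvalues:
  λ = (trace ± √Δ)/2 = (19 ± 9.2195)/2,
  λ_1 = 14.1098,  λ_2 = 4.8902.

Step 4 — unit eigenvector for λ_1: solve (Sigma - λ_1 I)v = 0. First row:
  (14 - 14.1098)·v_x + (-1)·v_y = 0, i.e. (-0.1098)·v_x + (-1)·v_y = 0,
  so v ∝ (b, λ_1 - a) = (-1, 0.1098); multiply by -1 so the first entry is positive: u = (1, -0.1098).
  ||u|| = √((1)² + (-0.1098)²) = √(1.012) ≈ 1.006,
  v_1 = u/||u|| ≈ (0.994, -0.1091) (||v_1|| = 1).

λ_1 = 14.1098,  λ_2 = 4.8902;  v_1 ≈ (0.994, -0.1091)


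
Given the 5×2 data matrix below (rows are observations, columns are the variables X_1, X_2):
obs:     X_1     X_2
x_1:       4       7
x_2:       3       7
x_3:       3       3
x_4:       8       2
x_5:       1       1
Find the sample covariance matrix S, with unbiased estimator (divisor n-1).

Step 1 — column means:
  mean(X_1) = (4 + 3 + 3 + 8 + 1) / 5 = 19/5 = 3.8
  mean(X_2) = (7 + 7 + 3 + 2 + 1) / 5 = 20/5 = 4

Step 2 — sample covariance S[i,j] = (1/(n-1)) · Σ_k (x_{k,i} - mean_i) · (x_{k,j} - mean_j), with n-1 = 4.
  S[X_1,X_1] = ((0.2)·(0.2) + (-0.8)·(-0.8) + (-0.8)·(-0.8) + (4.2)·(4.2) + (-2.8)·(-2.8)) / 4 = 26.8/4 = 6.7
  S[X_1,X_2] = ((0.2)·(3) + (-0.8)·(3) + (-0.8)·(-1) + (4.2)·(-2) + (-2.8)·(-3)) / 4 = -1/4 = -0.25
  S[X_2,X_2] = ((3)·(3) + (3)·(3) + (-1)·(-1) + (-2)·(-2) + (-3)·(-3)) / 4 = 32/4 = 8

S is symmetric (S[j,i] = S[i,j]). Assembling:

S = [[6.7, -0.25],
 [-0.25, 8]]


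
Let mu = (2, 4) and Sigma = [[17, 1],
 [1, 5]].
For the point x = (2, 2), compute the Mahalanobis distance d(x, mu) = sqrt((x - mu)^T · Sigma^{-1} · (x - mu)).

Step 1 — centre the observation: (x - mu) = (0, -2).

Step 2 — invert Sigma. det(Sigma) = 17·5 - (1)² = 84.
  Sigma^{-1} = (1/det) · [[d, -b], [-b, a]] = [[0.0595, -0.0119],
 [-0.0119, 0.2024]].

Step 3 — form the quadratic (x - mu)^T · Sigma^{-1} · (x - mu):
  Sigma^{-1} · (x - mu) = (0.0238, -0.4048).
  (x - mu)^T · [Sigma^{-1} · (x - mu)] = (0)·(0.0238) + (-2)·(-0.4048) = 0.8095.

Step 4 — take square root: d = √(0.8095) ≈ 0.8997.

d(x, mu) = √(0.8095) ≈ 0.8997


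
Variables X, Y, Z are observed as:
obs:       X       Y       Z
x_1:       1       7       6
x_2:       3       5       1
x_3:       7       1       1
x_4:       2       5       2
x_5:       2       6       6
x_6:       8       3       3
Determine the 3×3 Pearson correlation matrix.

Step 1 — column means:
  mean(X) = (1 + 3 + 7 + 2 + 2 + 8) / 6 = 23/6 = 3.8333
  mean(Y) = (7 + 5 + 1 + 5 + 6 + 3) / 6 = 27/6 = 4.5
  mean(Z) = (6 + 1 + 1 + 2 + 6 + 3) / 6 = 19/6 = 3.1667

Step 2 — sample variances and covariances s[i,j] = (1/(n-1)) · Σ_k (x_{k,i} - mean_i) · (x_{k,j} - mean_j), with n-1 = 5:
  s[X,X] = ((-2.8333)·(-2.8333) + (-0.8333)·(-0.8333) + (3.1667)·(3.1667) + (-1.8333)·(-1.8333) + (-1.8333)·(-1.8333) + (4.1667)·(4.1667)) / 5 = 42.8333/5 = 8.5667
  s[X,Y] = ((-2.8333)·(2.5) + (-0.8333)·(0.5) + (3.1667)·(-3.5) + (-1.8333)·(0.5) + (-1.8333)·(1.5) + (4.1667)·(-1.5)) / 5 = -28.5/5 = -5.7
  s[X,Z] = ((-2.8333)·(2.8333) + (-0.8333)·(-2.1667) + (3.1667)·(-2.1667) + (-1.8333)·(-1.1667) + (-1.8333)·(2.8333) + (4.1667)·(-0.1667)) / 5 = -16.8333/5 = -3.3667
  s[Y,Y] = ((2.5)·(2.5) + (0.5)·(0.5) + (-3.5)·(-3.5) + (0.5)·(0.5) + (1.5)·(1.5) + (-1.5)·(-1.5)) / 5 = 23.5/5 = 4.7
  s[Y,Z] = ((2.5)·(2.8333) + (0.5)·(-2.1667) + (-3.5)·(-2.1667) + (0.5)·(-1.1667) + (1.5)·(2.8333) + (-1.5)·(-0.1667)) / 5 = 17.5/5 = 3.5
  s[Z,Z] = ((2.8333)·(2.8333) + (-2.1667)·(-2.1667) + (-2.1667)·(-2.1667) + (-1.1667)·(-1.1667) + (2.8333)·(2.8333) + (-0.1667)·(-0.1667)) / 5 = 26.8333/5 = 5.3667
  Sample standard deviations s_i = √(s[i,i]):
  s(X) = √(8.5667) = 2.9269
  s(Y) = √(4.7) = 2.1679
  s(Z) = √(5.3667) = 2.3166

Step 3 — r_{ij} = s_{ij} / (s_i · s_j):
  r[X,X] = 1 (diagonal).
  r[X,Y] = -5.7 / (2.9269 · 2.1679) = -5.7 / 6.3453 = -0.8983
  r[X,Z] = -3.3667 / (2.9269 · 2.3166) = -3.3667 / 6.7804 = -0.4965
  r[Y,Y] = 1 (diagonal).
  r[Y,Z] = 3.5 / (2.1679 · 2.3166) = 3.5 / 5.0223 = 0.6969
  r[Z,Z] = 1 (diagonal).

R is symmetric with unit diagonal. Assembling:

R = [[1, -0.8983, -0.4965],
 [-0.8983, 1, 0.6969],
 [-0.4965, 0.6969, 1]]


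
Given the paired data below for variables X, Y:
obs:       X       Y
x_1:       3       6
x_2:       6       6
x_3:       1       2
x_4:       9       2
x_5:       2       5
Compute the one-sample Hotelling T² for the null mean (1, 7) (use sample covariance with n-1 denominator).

Step 1 — sample mean vector:
  mean(X) = (3 + 6 + 1 + 9 + 2) / 5 = 21/5 = 4.2
  mean(Y) = (6 + 6 + 2 + 2 + 5) / 5 = 21/5 = 4.2
  x̄ = (4.2, 4.2),  deviation x̄ - mu_0 = (4.2, 4.2) - (1, 7) = (3.2, -2.8).

Step 2 — sample covariance matrix, S[i,j] = (1/(n-1)) · Σ_k (x_{k,i} - mean_i) · (x_{k,j} - mean_j), divisor n-1 = 4:
  S[X,X] = ((-1.2)·(-1.2) + (1.8)·(1.8) + (-3.2)·(-3.2) + (4.8)·(4.8) + (-2.2)·(-2.2)) / 4 = 42.8/4 = 10.7
  S[X,Y] = ((-1.2)·(1.8) + (1.8)·(1.8) + (-3.2)·(-2.2) + (4.8)·(-2.2) + (-2.2)·(0.8)) / 4 = -4.2/4 = -1.05
  S[Y,Y] = ((1.8)·(1.8) + (1.8)·(1.8) + (-2.2)·(-2.2) + (-2.2)·(-2.2) + (0.8)·(0.8)) / 4 = 16.8/4 = 4.2
  S = [[10.7, -1.05],
 [-1.05, 4.2]].

Step 3 — invert S. det(S) = 10.7·4.2 - (-1.05)² = 43.8375.
  S^{-1} = (1/det) · [[d, -b], [-b, a]] = [[0.0958, 0.024],
 [0.024, 0.2441]].

Step 4 — quadratic form (x̄ - mu_0)^T · S^{-1} · (x̄ - mu_0):
  S^{-1} · (x̄ - mu_0) = (0.2395, -0.6068),
  (x̄ - mu_0)^T · [...] = (3.2)·(0.2395) + (-2.8)·(-0.6068) = 2.4655.

Step 5 — scale by n: T² = 5 · 2.4655 = 12.3273.

T² ≈ 12.3273


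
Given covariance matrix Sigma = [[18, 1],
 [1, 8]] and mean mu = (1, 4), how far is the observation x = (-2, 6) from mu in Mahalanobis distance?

Step 1 — centre the observation: (x - mu) = (-3, 2).

Step 2 — invert Sigma. det(Sigma) = 18·8 - (1)² = 143.
  Sigma^{-1} = (1/det) · [[d, -b], [-b, a]] = [[0.0559, -0.007],
 [-0.007, 0.1259]].

Step 3 — form the quadratic (x - mu)^T · Sigma^{-1} · (x - mu):
  Sigma^{-1} · (x - mu) = (-0.1818, 0.2727).
  (x - mu)^T · [Sigma^{-1} · (x - mu)] = (-3)·(-0.1818) + (2)·(0.2727) = 1.0909.

Step 4 — take square root: d = √(1.0909) ≈ 1.0445.

d(x, mu) = √(1.0909) ≈ 1.0445


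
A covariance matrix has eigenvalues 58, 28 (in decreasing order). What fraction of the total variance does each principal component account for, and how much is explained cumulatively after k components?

Step 1 — total variance = trace(Sigma) = Σ λ_i = 58 + 28 = 86.

Step 2 — fraction explained by component i = λ_i / Σ λ:
  PC1: 58/86 = 0.6744
  PC2: 28/86 = 0.3256

Step 3 — cumulative fraction after k components = (λ_1 + ... + λ_k) / Σ λ:
  k = 1: 58/86 = 0.6744
  k = 2: (58 + 28)/86 = 86/86 = 1

Summary (fraction, with percent):

explained: PC1 0.6744 (67.44%), PC2 0.3256 (32.56%);  cumulative: 0.6744, 1


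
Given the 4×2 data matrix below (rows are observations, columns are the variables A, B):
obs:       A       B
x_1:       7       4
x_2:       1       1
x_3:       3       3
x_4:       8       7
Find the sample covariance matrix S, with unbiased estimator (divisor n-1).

Step 1 — column means:
  mean(A) = (7 + 1 + 3 + 8) / 4 = 19/4 = 4.75
  mean(B) = (4 + 1 + 3 + 7) / 4 = 15/4 = 3.75

Step 2 — sample covariance S[i,j] = (1/(n-1)) · Σ_k (x_{k,i} - mean_i) · (x_{k,j} - mean_j), with n-1 = 3.
  S[A,A] = ((2.25)·(2.25) + (-3.75)·(-3.75) + (-1.75)·(-1.75) + (3.25)·(3.25)) / 3 = 32.75/3 = 10.9167
  S[A,B] = ((2.25)·(0.25) + (-3.75)·(-2.75) + (-1.75)·(-0.75) + (3.25)·(3.25)) / 3 = 22.75/3 = 7.5833
  S[B,B] = ((0.25)·(0.25) + (-2.75)·(-2.75) + (-0.75)·(-0.75) + (3.25)·(3.25)) / 3 = 18.75/3 = 6.25

S is symmetric (S[j,i] = S[i,j]). Assembling:

S = [[10.9167, 7.5833],
 [7.5833, 6.25]]


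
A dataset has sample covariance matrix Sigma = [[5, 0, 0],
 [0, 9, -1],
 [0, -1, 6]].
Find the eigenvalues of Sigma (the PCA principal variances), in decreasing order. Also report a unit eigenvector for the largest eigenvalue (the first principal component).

Step 1 — characteristic polynomial p(λ) = det(λI - Sigma) = λ³ - tr·λ² + c_1·λ - det, where tr = trace, c_1 = sum of the principal 2×2 minors, det = det(Sigma):
  tr = 5 + 9 + 6 = 20,
  c_1 = (5·9 - (0)²) + (5·6 - (0)²) + (9·6 - (-1)²) = 45 + 30 + 53 = 128,
  det = 5·(9·6 - (-1)²) - (0)·((0)·6 - (-1)·(0)) + (0)·((0)·(-1) - 9·(0)) = 5·(53) - (0)·(0) + (0)·(0) = 265.
  So p(λ) = λ³ - 20λ² + 128λ - 265.
Step 2 — look for an integer root (rational root theorem: any rational root is an integer divisor of 265). Testing λ = 5:
  p(5) = 125 - 500 + 640 - 265 = 0  ✓
  Dividing out (λ - 5): p(λ) = (λ - 5)(λ² - 15λ + 53).
Step 3 — remaining eigenvalues from the quadratic λ² - 15λ + 53 = 0:
  Δ = 15² - 4·53 = 225 - 212 = 13,  λ = (15 ± √13)/2 = (15 ± 3.6056)/2 ≈ 9.3028 or 5.6972.
  Sorted: λ_1 = 9.3028,  λ_2 = 5.6972,  λ_3 = 5  (check: sum = 20 = tr ✓).

Step 4 — unit eigenvector for λ_1 ≈ 9.3028: v spans the null space of (Sigma - λ_1 I), whose rows are
  r_1 = (-4.3028, 0, 0),  r_2 = (0, -0.3028, -1),  r_3 = (0, -1, -3.3028).
  v is orthogonal to every row, so take v ∝ r_1 × r_2 = ((0)·(-1) - (0)·(-0.3028), (0)·(0) - (-4.3028)·(-1), (-4.3028)·(-0.3028) - (0)·(0)) ≈ (0, -4.3028, 1.3028).
  Rescale (multiply by -1 so the first nonzero entry is positive): u = (0, 4.3028, -1.3028).
  ||u|| = √((0)² + (4.3028)² + (-1.3028)²) = √(20.2111) ≈ 4.4957,  v_1 = u/||u|| ≈ (0, 0.9571, -0.2898) (||v_1|| = 1).

λ_1 = 9.3028,  λ_2 = 5.6972,  λ_3 = 5;  v_1 ≈ (0, 0.9571, -0.2898)


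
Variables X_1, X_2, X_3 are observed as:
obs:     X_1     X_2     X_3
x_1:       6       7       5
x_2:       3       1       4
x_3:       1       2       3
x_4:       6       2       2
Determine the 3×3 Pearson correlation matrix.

Step 1 — column means:
  mean(X_1) = (6 + 3 + 1 + 6) / 4 = 16/4 = 4
  mean(X_2) = (7 + 1 + 2 + 2) / 4 = 12/4 = 3
  mean(X_3) = (5 + 4 + 3 + 2) / 4 = 14/4 = 3.5

Step 2 — sample variances and covariances s[i,j] = (1/(n-1)) · Σ_k (x_{k,i} - mean_i) · (x_{k,j} - mean_j), with n-1 = 3:
  s[X_1,X_1] = ((2)·(2) + (-1)·(-1) + (-3)·(-3) + (2)·(2)) / 3 = 18/3 = 6
  s[X_1,X_2] = ((2)·(4) + (-1)·(-2) + (-3)·(-1) + (2)·(-1)) / 3 = 11/3 = 3.6667
  s[X_1,X_3] = ((2)·(1.5) + (-1)·(0.5) + (-3)·(-0.5) + (2)·(-1.5)) / 3 = 1/3 = 0.3333
  s[X_2,X_2] = ((4)·(4) + (-2)·(-2) + (-1)·(-1) + (-1)·(-1)) / 3 = 22/3 = 7.3333
  s[X_2,X_3] = ((4)·(1.5) + (-2)·(0.5) + (-1)·(-0.5) + (-1)·(-1.5)) / 3 = 7/3 = 2.3333
  s[X_3,X_3] = ((1.5)·(1.5) + (0.5)·(0.5) + (-0.5)·(-0.5) + (-1.5)·(-1.5)) / 3 = 5/3 = 1.6667
  Sample standard deviations s_i = √(s[i,i]):
  s(X_1) = √(6) = 2.4495
  s(X_2) = √(7.3333) = 2.708
  s(X_3) = √(1.6667) = 1.291

Step 3 — r_{ij} = s_{ij} / (s_i · s_j):
  r[X_1,X_1] = 1 (diagonal).
  r[X_1,X_2] = 3.6667 / (2.4495 · 2.708) = 3.6667 / 6.6332 = 0.5528
  r[X_1,X_3] = 0.3333 / (2.4495 · 1.291) = 0.3333 / 3.1623 = 0.1054
  r[X_2,X_2] = 1 (diagonal).
  r[X_2,X_3] = 2.3333 / (2.708 · 1.291) = 2.3333 / 3.496 = 0.6674
  r[X_3,X_3] = 1 (diagonal).

R is symmetric with unit diagonal. Assembling:

R = [[1, 0.5528, 0.1054],
 [0.5528, 1, 0.6674],
 [0.1054, 0.6674, 1]]


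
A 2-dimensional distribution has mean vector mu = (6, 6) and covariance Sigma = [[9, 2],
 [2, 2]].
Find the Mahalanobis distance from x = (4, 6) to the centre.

Step 1 — centre the observation: (x - mu) = (-2, 0).

Step 2 — invert Sigma. det(Sigma) = 9·2 - (2)² = 14.
  Sigma^{-1} = (1/det) · [[d, -b], [-b, a]] = [[0.1429, -0.1429],
 [-0.1429, 0.6429]].

Step 3 — form the quadratic (x - mu)^T · Sigma^{-1} · (x - mu):
  Sigma^{-1} · (x - mu) = (-0.2857, 0.2857).
  (x - mu)^T · [Sigma^{-1} · (x - mu)] = (-2)·(-0.2857) + (0)·(0.2857) = 0.5714.

Step 4 — take square root: d = √(0.5714) ≈ 0.7559.

d(x, mu) = √(0.5714) ≈ 0.7559


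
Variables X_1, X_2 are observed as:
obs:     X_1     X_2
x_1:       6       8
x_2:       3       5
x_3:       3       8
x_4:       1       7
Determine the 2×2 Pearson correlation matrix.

Step 1 — column means:
  mean(X_1) = (6 + 3 + 3 + 1) / 4 = 13/4 = 3.25
  mean(X_2) = (8 + 5 + 8 + 7) / 4 = 28/4 = 7

Step 2 — sample variances and covariances s[i,j] = (1/(n-1)) · Σ_k (x_{k,i} - mean_i) · (x_{k,j} - mean_j), with n-1 = 3:
  s[X_1,X_1] = ((2.75)·(2.75) + (-0.25)·(-0.25) + (-0.25)·(-0.25) + (-2.25)·(-2.25)) / 3 = 12.75/3 = 4.25
  s[X_1,X_2] = ((2.75)·(1) + (-0.25)·(-2) + (-0.25)·(1) + (-2.25)·(0)) / 3 = 3/3 = 1
  s[X_2,X_2] = ((1)·(1) + (-2)·(-2) + (1)·(1) + (0)·(0)) / 3 = 6/3 = 2
  Sample standard deviations s_i = √(s[i,i]):
  s(X_1) = √(4.25) = 2.0616
  s(X_2) = √(2) = 1.4142

Step 3 — r_{ij} = s_{ij} / (s_i · s_j):
  r[X_1,X_1] = 1 (diagonal).
  r[X_1,X_2] = 1 / (2.0616 · 1.4142) = 1 / 2.9155 = 0.343
  r[X_2,X_2] = 1 (diagonal).

R is symmetric with unit diagonal. Assembling:

R = [[1, 0.343],
 [0.343, 1]]


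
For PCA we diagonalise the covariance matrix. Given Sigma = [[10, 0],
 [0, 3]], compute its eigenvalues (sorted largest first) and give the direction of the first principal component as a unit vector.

Step 1 — characteristic polynomial of 2×2 Sigma:
  det(Sigma - λI) = λ² - trace · λ + det = 0.
  trace = 10 + 3 = 13, det = 10·3 - (0)² = 30.
Step 2 — discriminant:
  Δ = trace² - 4·det = 169 - 120 = 49.
Step 3 — eigenvalues:
  λ = (trace ± √Δ)/2 = (13 ± 7)/2,
  λ_1 = 10,  λ_2 = 3.

Step 4 — unit eigenvector for λ_1: Sigma is diagonal, so its eigenvectors are the coordinate axes. λ_1 = 10 is the diagonal entry on the first coordinate axis, hence
  v_1 = (1, 0) (||v_1|| = 1).

λ_1 = 10,  λ_2 = 3;  v_1 ≈ (1, 0)


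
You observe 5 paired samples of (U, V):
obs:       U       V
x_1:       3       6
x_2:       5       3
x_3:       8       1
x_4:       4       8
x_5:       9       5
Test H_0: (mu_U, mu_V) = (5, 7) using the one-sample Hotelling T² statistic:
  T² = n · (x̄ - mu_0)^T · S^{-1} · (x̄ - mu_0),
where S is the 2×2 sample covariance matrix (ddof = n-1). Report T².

Step 1 — sample mean vector:
  mean(U) = (3 + 5 + 8 + 4 + 9) / 5 = 29/5 = 5.8
  mean(V) = (6 + 3 + 1 + 8 + 5) / 5 = 23/5 = 4.6
  x̄ = (5.8, 4.6),  deviation x̄ - mu_0 = (5.8, 4.6) - (5, 7) = (0.8, -2.4).

Step 2 — sample covariance matrix, S[i,j] = (1/(n-1)) · Σ_k (x_{k,i} - mean_i) · (x_{k,j} - mean_j), divisor n-1 = 4:
  S[U,U] = ((-2.8)·(-2.8) + (-0.8)·(-0.8) + (2.2)·(2.2) + (-1.8)·(-1.8) + (3.2)·(3.2)) / 4 = 26.8/4 = 6.7
  S[U,V] = ((-2.8)·(1.4) + (-0.8)·(-1.6) + (2.2)·(-3.6) + (-1.8)·(3.4) + (3.2)·(0.4)) / 4 = -15.4/4 = -3.85
  S[V,V] = ((1.4)·(1.4) + (-1.6)·(-1.6) + (-3.6)·(-3.6) + (3.4)·(3.4) + (0.4)·(0.4)) / 4 = 29.2/4 = 7.3
  S = [[6.7, -3.85],
 [-3.85, 7.3]].

Step 3 — invert S. det(S) = 6.7·7.3 - (-3.85)² = 34.0875.
  S^{-1} = (1/det) · [[d, -b], [-b, a]] = [[0.2142, 0.1129],
 [0.1129, 0.1966]].

Step 4 — quadratic form (x̄ - mu_0)^T · S^{-1} · (x̄ - mu_0):
  S^{-1} · (x̄ - mu_0) = (-0.0997, -0.3814),
  (x̄ - mu_0)^T · [...] = (0.8)·(-0.0997) + (-2.4)·(-0.3814) = 0.8355.

Step 5 — scale by n: T² = 5 · 0.8355 = 4.1775.

T² ≈ 4.1775


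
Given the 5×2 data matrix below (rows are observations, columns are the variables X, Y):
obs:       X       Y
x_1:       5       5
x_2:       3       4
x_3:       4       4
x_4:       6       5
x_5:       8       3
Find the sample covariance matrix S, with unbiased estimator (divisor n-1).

Step 1 — column means:
  mean(X) = (5 + 3 + 4 + 6 + 8) / 5 = 26/5 = 5.2
  mean(Y) = (5 + 4 + 4 + 5 + 3) / 5 = 21/5 = 4.2

Step 2 — sample covariance S[i,j] = (1/(n-1)) · Σ_k (x_{k,i} - mean_i) · (x_{k,j} - mean_j), with n-1 = 4.
  S[X,X] = ((-0.2)·(-0.2) + (-2.2)·(-2.2) + (-1.2)·(-1.2) + (0.8)·(0.8) + (2.8)·(2.8)) / 4 = 14.8/4 = 3.7
  S[X,Y] = ((-0.2)·(0.8) + (-2.2)·(-0.2) + (-1.2)·(-0.2) + (0.8)·(0.8) + (2.8)·(-1.2)) / 4 = -2.2/4 = -0.55
  S[Y,Y] = ((0.8)·(0.8) + (-0.2)·(-0.2) + (-0.2)·(-0.2) + (0.8)·(0.8) + (-1.2)·(-1.2)) / 4 = 2.8/4 = 0.7

S is symmetric (S[j,i] = S[i,j]). Assembling:

S = [[3.7, -0.55],
 [-0.55, 0.7]]


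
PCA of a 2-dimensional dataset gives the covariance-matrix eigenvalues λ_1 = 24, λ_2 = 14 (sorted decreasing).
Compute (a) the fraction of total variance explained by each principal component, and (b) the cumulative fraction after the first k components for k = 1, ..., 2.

Step 1 — total variance = trace(Sigma) = Σ λ_i = 24 + 14 = 38.

Step 2 — fraction explained by component i = λ_i / Σ λ:
  PC1: 24/38 = 0.6316
  PC2: 14/38 = 0.3684

Step 3 — cumulative fraction after k components = (λ_1 + ... + λ_k) / Σ λ:
  k = 1: 24/38 = 0.6316
  k = 2: (24 + 14)/38 = 38/38 = 1

Summary (fraction, with percent):

explained: PC1 0.6316 (63.16%), PC2 0.3684 (36.84%);  cumulative: 0.6316, 1


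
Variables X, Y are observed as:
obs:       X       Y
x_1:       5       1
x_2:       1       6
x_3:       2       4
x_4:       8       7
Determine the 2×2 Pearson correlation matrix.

Step 1 — column means:
  mean(X) = (5 + 1 + 2 + 8) / 4 = 16/4 = 4
  mean(Y) = (1 + 6 + 4 + 7) / 4 = 18/4 = 4.5

Step 2 — sample variances and covariances s[i,j] = (1/(n-1)) · Σ_k (x_{k,i} - mean_i) · (x_{k,j} - mean_j), with n-1 = 3:
  s[X,X] = ((1)·(1) + (-3)·(-3) + (-2)·(-2) + (4)·(4)) / 3 = 30/3 = 10
  s[X,Y] = ((1)·(-3.5) + (-3)·(1.5) + (-2)·(-0.5) + (4)·(2.5)) / 3 = 3/3 = 1
  s[Y,Y] = ((-3.5)·(-3.5) + (1.5)·(1.5) + (-0.5)·(-0.5) + (2.5)·(2.5)) / 3 = 21/3 = 7
  Sample standard deviations s_i = √(s[i,i]):
  s(X) = √(10) = 3.1623
  s(Y) = √(7) = 2.6458

Step 3 — r_{ij} = s_{ij} / (s_i · s_j):
  r[X,X] = 1 (diagonal).
  r[X,Y] = 1 / (3.1623 · 2.6458) = 1 / 8.3666 = 0.1195
  r[Y,Y] = 1 (diagonal).

R is symmetric with unit diagonal. Assembling:

R = [[1, 0.1195],
 [0.1195, 1]]


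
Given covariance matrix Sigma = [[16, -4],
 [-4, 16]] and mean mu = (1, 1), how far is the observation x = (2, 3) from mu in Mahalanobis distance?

Step 1 — centre the observation: (x - mu) = (1, 2).

Step 2 — invert Sigma. det(Sigma) = 16·16 - (-4)² = 240.
  Sigma^{-1} = (1/det) · [[d, -b], [-b, a]] = [[0.0667, 0.0167],
 [0.0167, 0.0667]].

Step 3 — form the quadratic (x - mu)^T · Sigma^{-1} · (x - mu):
  Sigma^{-1} · (x - mu) = (0.1, 0.15).
  (x - mu)^T · [Sigma^{-1} · (x - mu)] = (1)·(0.1) + (2)·(0.15) = 0.4.

Step 4 — take square root: d = √(0.4) ≈ 0.6325.

d(x, mu) = √(0.4) ≈ 0.6325


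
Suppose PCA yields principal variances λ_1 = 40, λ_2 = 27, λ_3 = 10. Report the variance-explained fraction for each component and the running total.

Step 1 — total variance = trace(Sigma) = Σ λ_i = 40 + 27 + 10 = 77.

Step 2 — fraction explained by component i = λ_i / Σ λ:
  PC1: 40/77 = 0.5195
  PC2: 27/77 = 0.3506
  PC3: 10/77 = 0.1299

Step 3 — cumulative fraction after k components = (λ_1 + ... + λ_k) / Σ λ:
  k = 1: 40/77 = 0.5195
  k = 2: (40 + 27)/77 = 67/77 = 0.8701
  k = 3: (40 + 27 + 10)/77 = 77/77 = 1

Summary (fraction, with percent):

explained: PC1 0.5195 (51.95%), PC2 0.3506 (35.06%), PC3 0.1299 (12.99%);  cumulative: 0.5195, 0.8701, 1


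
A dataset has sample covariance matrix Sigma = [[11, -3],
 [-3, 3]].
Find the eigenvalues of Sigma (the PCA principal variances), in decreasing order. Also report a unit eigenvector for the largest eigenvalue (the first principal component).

Step 1 — characteristic polynomial of 2×2 Sigma:
  det(Sigma - λI) = λ² - trace · λ + det = 0.
  trace = 11 + 3 = 14, det = 11·3 - (-3)² = 24.
Step 2 — discriminant:
  Δ = trace² - 4·det = 196 - 96 = 100.
Step 3 — eigenvalues:
  λ = (trace ± √Δ)/2 = (14 ± 10)/2,
  λ_1 = 12,  λ_2 = 2.

Step 4 — unit eigenvector for λ_1: solve (Sigma - λ_1 I)v = 0. First row:
  (11 - 12)·v_x + (-3)·v_y = 0, i.e. (-1)·v_x + (-3)·v_y = 0,
  so v ∝ (b, λ_1 - a) = (-3, 1); multiply by -1 so the first entry is positive: u = (3, -1).
  ||u|| = √((3)² + (-1)²) = √(10) ≈ 3.1623,
  v_1 = u/||u|| ≈ (0.9487, -0.3162) (||v_1|| = 1).

λ_1 = 12,  λ_2 = 2;  v_1 ≈ (0.9487, -0.3162)


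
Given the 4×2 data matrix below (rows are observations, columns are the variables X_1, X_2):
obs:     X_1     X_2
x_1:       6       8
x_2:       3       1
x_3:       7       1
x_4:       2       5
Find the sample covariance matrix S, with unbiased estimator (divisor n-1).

Step 1 — column means:
  mean(X_1) = (6 + 3 + 7 + 2) / 4 = 18/4 = 4.5
  mean(X_2) = (8 + 1 + 1 + 5) / 4 = 15/4 = 3.75

Step 2 — sample covariance S[i,j] = (1/(n-1)) · Σ_k (x_{k,i} - mean_i) · (x_{k,j} - mean_j), with n-1 = 3.
  S[X_1,X_1] = ((1.5)·(1.5) + (-1.5)·(-1.5) + (2.5)·(2.5) + (-2.5)·(-2.5)) / 3 = 17/3 = 5.6667
  S[X_1,X_2] = ((1.5)·(4.25) + (-1.5)·(-2.75) + (2.5)·(-2.75) + (-2.5)·(1.25)) / 3 = 0.5/3 = 0.1667
  S[X_2,X_2] = ((4.25)·(4.25) + (-2.75)·(-2.75) + (-2.75)·(-2.75) + (1.25)·(1.25)) / 3 = 34.75/3 = 11.5833

S is symmetric (S[j,i] = S[i,j]). Assembling:

S = [[5.6667, 0.1667],
 [0.1667, 11.5833]]
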